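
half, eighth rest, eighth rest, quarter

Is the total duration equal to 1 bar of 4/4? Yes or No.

Yes

One bar of 4/4 = 8 eighth notes.
Convert each value to eighth notes: half = 4; eighth rest = 1; eighth rest = 1; quarter = 2.
Adding: 4 + 1 + 1 + 2 = 8.
8 equals 8, so the answer is Yes.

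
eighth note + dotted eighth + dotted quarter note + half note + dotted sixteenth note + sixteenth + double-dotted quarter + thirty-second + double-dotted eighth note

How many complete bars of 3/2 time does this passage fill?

1

One bar of 3/2 = 48 thirty-second notes.
Convert each value to thirty-second notes: eighth note = 4; dotted eighth = 6; dotted quarter note = 12; half note = 16; dotted sixteenth note = 3; sixteenth = 2; double-dotted quarter = 14; thirty-second = 1; double-dotted eighth note = 7.
Sum: 4 + 6 + 12 + 16 + 3 + 2 + 14 + 1 + 7 = 65.
65 ÷ 48 = 1 complete bar with 17 left over.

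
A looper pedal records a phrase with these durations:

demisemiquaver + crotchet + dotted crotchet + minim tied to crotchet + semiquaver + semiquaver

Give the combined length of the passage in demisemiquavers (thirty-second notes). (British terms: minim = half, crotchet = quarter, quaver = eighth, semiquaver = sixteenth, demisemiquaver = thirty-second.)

Working in thirty-second notes: demisemiquaver = 1; crotchet = 8; dotted crotchet = 12; minim tied to crotchet (minim + crotchet) = 24; semiquaver = 2; semiquaver = 2.
Altogether 1 + 8 + 12 + 24 + 2 + 2 = 49 thirty-second notes.

49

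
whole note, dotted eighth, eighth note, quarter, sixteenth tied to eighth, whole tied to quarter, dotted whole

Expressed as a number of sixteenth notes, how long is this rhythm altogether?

72

Express everything in sixteenth notes: whole note = 16; dotted eighth = 3; eighth note = 2; quarter = 4; sixteenth tied to eighth (sixteenth + eighth) = 3; whole tied to quarter (whole + quarter) = 20; dotted whole = 24.
Sum: 16 + 3 + 2 + 4 + 3 + 20 + 24 = 72 sixteenth notes.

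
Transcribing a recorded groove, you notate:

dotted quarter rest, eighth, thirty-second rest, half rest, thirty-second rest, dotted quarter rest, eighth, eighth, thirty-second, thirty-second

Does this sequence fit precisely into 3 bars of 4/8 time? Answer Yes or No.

No

One bar of 4/8 = 16 thirty-second notes, so 3 bars = 48.
Working in thirty-second notes: dotted quarter rest = 12; eighth = 4; thirty-second rest = 1; half rest = 16; thirty-second rest = 1; dotted quarter rest = 12; eighth = 4; eighth = 4; thirty-second = 1; thirty-second = 1.
Total: 12 + 4 + 1 + 16 + 1 + 12 + 4 + 4 + 1 + 1 = 56.
56 exceeds 48, so the answer is No.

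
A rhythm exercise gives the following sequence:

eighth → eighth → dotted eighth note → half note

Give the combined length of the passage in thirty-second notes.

Convert each value to thirty-second notes: eighth = 4; eighth = 4; dotted eighth note = 6; half note = 16.
Sum: 4 + 4 + 6 + 16 = 30 thirty-second notes.

30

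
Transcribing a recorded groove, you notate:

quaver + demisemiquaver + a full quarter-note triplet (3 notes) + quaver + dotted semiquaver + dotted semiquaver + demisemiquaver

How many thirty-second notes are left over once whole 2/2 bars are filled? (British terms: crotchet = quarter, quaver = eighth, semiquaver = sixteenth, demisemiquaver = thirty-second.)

One bar of 2/2 = 32 thirty-second notes.
Express everything in thirty-second notes: quaver = 4; demisemiquaver = 1; a full quarter-note triplet (3 notes) (three triplet quarters span one half) = 16; quaver = 4; dotted semiquaver = 3; dotted semiquaver = 3; demisemiquaver = 1.
Altogether 4 + 1 + 16 + 4 + 3 + 3 + 1 = 32.
32 ÷ 32 = 1 complete bar with 0 thirty-second notes remaining.

0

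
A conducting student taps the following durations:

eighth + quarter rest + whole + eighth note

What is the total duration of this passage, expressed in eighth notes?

In eighth notes: eighth = 1; quarter rest = 2; whole = 8; eighth note = 1.
Sum: 1 + 2 + 8 + 1 = 12 eighth notes.

12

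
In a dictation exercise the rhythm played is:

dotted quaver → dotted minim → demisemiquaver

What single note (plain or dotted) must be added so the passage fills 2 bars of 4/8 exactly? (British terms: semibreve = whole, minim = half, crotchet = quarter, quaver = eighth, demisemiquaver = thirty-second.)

thirty-second note

2 bars of 4/8 = 32 thirty-second notes.
Each duration in thirty-second notes: dotted quaver = 6; dotted minim = 24; demisemiquaver = 1.
Total: 6 + 24 + 1 = 31.
Remaining: 32 − 31 = 1 thirty-second note, which is a thirty-second note.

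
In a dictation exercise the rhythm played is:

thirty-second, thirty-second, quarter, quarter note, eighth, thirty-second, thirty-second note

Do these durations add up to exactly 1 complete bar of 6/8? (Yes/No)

Yes

One bar of 6/8 = 24 thirty-second notes.
In thirty-second notes: thirty-second = 1; thirty-second = 1; quarter = 8; quarter note = 8; eighth = 4; thirty-second = 1; thirty-second note = 1.
Total: 1 + 1 + 8 + 8 + 4 + 1 + 1 = 24.
24 equals 24, so the answer is Yes.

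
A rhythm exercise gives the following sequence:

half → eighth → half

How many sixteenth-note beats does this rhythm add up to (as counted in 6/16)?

18

One sixteenth-note beat = 2 thirty-second notes.
In thirty-second notes: half = 16; eighth = 4; half = 16.
Sum: 16 + 4 + 16 = 36.
36 ÷ 2 = 18 beats.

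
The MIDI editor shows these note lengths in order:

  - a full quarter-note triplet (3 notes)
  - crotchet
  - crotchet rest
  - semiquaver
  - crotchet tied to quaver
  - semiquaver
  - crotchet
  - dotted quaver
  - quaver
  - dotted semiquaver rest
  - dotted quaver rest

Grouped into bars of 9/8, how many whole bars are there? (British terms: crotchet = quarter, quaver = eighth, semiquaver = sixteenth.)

2

One bar of 9/8 = 36 thirty-second notes.
Convert each value to thirty-second notes: a full quarter-note triplet (3 notes) (three triplet quarters span one half) = 16; crotchet = 8; crotchet rest = 8; semiquaver = 2; crotchet tied to quaver (crotchet + quaver) = 12; semiquaver = 2; crotchet = 8; dotted quaver = 6; quaver = 4; dotted semiquaver rest = 3; dotted quaver rest = 6.
Adding: 16 + 8 + 8 + 2 + 12 + 2 + 8 + 6 + 4 + 3 + 6 = 75.
75 ÷ 36 = 2 complete bars with 3 left over.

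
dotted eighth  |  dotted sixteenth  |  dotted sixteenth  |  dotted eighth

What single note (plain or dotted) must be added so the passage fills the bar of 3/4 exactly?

The bar of 3/4 = 24 thirty-second notes.
Each duration in thirty-second notes: dotted eighth = 6; dotted sixteenth = 3; dotted sixteenth = 3; dotted eighth = 6.
Adding: 6 + 3 + 3 + 6 = 18.
Remaining: 24 − 18 = 6 thirty-second notes, which is a dotted eighth note.

dotted eighth note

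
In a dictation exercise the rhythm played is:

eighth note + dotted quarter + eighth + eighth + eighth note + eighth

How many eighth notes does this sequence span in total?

8

Each duration in eighth notes: eighth note = 1; dotted quarter = 3; eighth = 1; eighth = 1; eighth note = 1; eighth = 1.
Sum: 1 + 3 + 1 + 1 + 1 + 1 = 8 eighth notes.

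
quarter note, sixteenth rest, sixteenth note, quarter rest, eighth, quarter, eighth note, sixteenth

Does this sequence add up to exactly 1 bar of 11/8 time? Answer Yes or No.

No

One bar of 11/8 = 22 sixteenth notes.
Express everything in sixteenth notes: quarter note = 4; sixteenth rest = 1; sixteenth note = 1; quarter rest = 4; eighth = 2; quarter = 4; eighth note = 2; sixteenth = 1.
Sum: 4 + 1 + 1 + 4 + 2 + 4 + 2 + 1 = 19.
19 falls short of 22, so the answer is No.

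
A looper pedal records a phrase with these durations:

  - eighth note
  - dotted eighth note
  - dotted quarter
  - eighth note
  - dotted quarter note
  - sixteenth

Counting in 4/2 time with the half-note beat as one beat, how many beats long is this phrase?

One half-note beat = 8 sixteenth notes.
In sixteenth notes: eighth note = 2; dotted eighth note = 3; dotted quarter = 6; eighth note = 2; dotted quarter note = 6; sixteenth = 1.
Total: 2 + 3 + 6 + 2 + 6 + 1 = 20.
20 ÷ 8 = 2.5 beats.

2.5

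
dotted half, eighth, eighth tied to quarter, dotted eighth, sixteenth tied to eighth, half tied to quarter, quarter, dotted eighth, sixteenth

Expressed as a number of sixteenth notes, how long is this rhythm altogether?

Express everything in sixteenth notes: dotted half = 12; eighth = 2; eighth tied to quarter (eighth + quarter) = 6; dotted eighth = 3; sixteenth tied to eighth (sixteenth + eighth) = 3; half tied to quarter (half + quarter) = 12; quarter = 4; dotted eighth = 3; sixteenth = 1.
Adding: 12 + 2 + 6 + 3 + 3 + 12 + 4 + 3 + 1 = 46 sixteenth notes.

46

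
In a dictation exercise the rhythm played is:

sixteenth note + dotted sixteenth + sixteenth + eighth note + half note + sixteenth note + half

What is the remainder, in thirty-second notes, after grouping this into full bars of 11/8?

One bar of 11/8 = 44 thirty-second notes.
In thirty-second notes: sixteenth note = 2; dotted sixteenth = 3; sixteenth = 2; eighth note = 4; half note = 16; sixteenth note = 2; half = 16.
Adding: 2 + 3 + 2 + 4 + 16 + 2 + 16 = 45.
45 ÷ 44 = 1 complete bar with 1 thirty-second note remaining.

1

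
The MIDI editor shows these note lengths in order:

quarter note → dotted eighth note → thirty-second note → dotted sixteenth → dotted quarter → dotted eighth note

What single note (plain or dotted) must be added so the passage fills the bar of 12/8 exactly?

dotted quarter note

The bar of 12/8 = 48 thirty-second notes.
Express everything in thirty-second notes: quarter note = 8; dotted eighth note = 6; thirty-second note = 1; dotted sixteenth = 3; dotted quarter = 12; dotted eighth note = 6.
Total: 8 + 6 + 1 + 3 + 12 + 6 = 36.
Remaining: 48 − 36 = 12 thirty-second notes, which is a dotted quarter note.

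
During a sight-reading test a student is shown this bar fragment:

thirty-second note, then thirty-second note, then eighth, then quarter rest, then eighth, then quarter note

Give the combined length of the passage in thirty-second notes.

Each duration in thirty-second notes: thirty-second note = 1; thirty-second note = 1; eighth = 4; quarter rest = 8; eighth = 4; quarter note = 8.
Sum: 1 + 1 + 4 + 8 + 4 + 8 = 26 thirty-second notes.

26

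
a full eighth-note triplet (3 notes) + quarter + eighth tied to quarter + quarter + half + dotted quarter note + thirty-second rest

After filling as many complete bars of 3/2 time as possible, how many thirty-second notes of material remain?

One bar of 3/2 = 48 thirty-second notes.
Express everything in thirty-second notes: a full eighth-note triplet (3 notes) (three triplet eighths span one quarter) = 8; quarter = 8; eighth tied to quarter (eighth + quarter) = 12; quarter = 8; half = 16; dotted quarter note = 12; thirty-second rest = 1.
Sum: 8 + 8 + 12 + 8 + 16 + 12 + 1 = 65.
65 ÷ 48 = 1 complete bar with 17 thirty-second notes remaining.

17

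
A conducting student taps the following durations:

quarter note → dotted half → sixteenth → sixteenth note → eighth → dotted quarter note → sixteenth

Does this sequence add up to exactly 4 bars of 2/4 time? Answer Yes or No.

No

One bar of 2/4 = 8 sixteenth notes, so 4 bars = 32.
Express everything in sixteenth notes: quarter note = 4; dotted half = 12; sixteenth = 1; sixteenth note = 1; eighth = 2; dotted quarter note = 6; sixteenth = 1.
Sum: 4 + 12 + 1 + 1 + 2 + 6 + 1 = 27.
27 falls short of 32, so the answer is No.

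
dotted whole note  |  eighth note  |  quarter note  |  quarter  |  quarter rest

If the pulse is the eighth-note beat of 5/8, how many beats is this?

One eighth-note beat = 2 sixteenth notes.
Convert each value to sixteenth notes: dotted whole note = 24; eighth note = 2; quarter note = 4; quarter = 4; quarter rest = 4.
Total: 24 + 2 + 4 + 4 + 4 = 38.
38 ÷ 2 = 19 beats.

19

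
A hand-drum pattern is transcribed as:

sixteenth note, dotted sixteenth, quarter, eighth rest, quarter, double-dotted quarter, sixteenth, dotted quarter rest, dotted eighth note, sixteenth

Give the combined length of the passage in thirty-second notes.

61

Convert each value to thirty-second notes: sixteenth note = 2; dotted sixteenth = 3; quarter = 8; eighth rest = 4; quarter = 8; double-dotted quarter = 14; sixteenth = 2; dotted quarter rest = 12; dotted eighth note = 6; sixteenth = 2.
Adding: 2 + 3 + 8 + 4 + 8 + 14 + 2 + 12 + 6 + 2 = 61 thirty-second notes.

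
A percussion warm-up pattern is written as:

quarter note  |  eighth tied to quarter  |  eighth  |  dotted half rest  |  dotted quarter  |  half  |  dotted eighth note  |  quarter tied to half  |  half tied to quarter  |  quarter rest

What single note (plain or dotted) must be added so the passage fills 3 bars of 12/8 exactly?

dotted eighth note

3 bars of 12/8 = 72 sixteenth notes.
Convert each value to sixteenth notes: quarter note = 4; eighth tied to quarter (eighth + quarter) = 6; eighth = 2; dotted half rest = 12; dotted quarter = 6; half = 8; dotted eighth note = 3; quarter tied to half (quarter + half) = 12; half tied to quarter (half + quarter) = 12; quarter rest = 4.
Sum: 4 + 6 + 2 + 12 + 6 + 8 + 3 + 12 + 12 + 4 = 69.
Remaining: 72 − 69 = 3 sixteenth notes, which is a dotted eighth note.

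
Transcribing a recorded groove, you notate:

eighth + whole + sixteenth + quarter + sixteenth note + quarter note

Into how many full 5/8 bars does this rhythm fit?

2

One bar of 5/8 = 10 sixteenth notes.
Each duration in sixteenth notes: eighth = 2; whole = 16; sixteenth = 1; quarter = 4; sixteenth note = 1; quarter note = 4.
Sum: 2 + 16 + 1 + 4 + 1 + 4 = 28.
28 ÷ 10 = 2 complete bars with 8 left over.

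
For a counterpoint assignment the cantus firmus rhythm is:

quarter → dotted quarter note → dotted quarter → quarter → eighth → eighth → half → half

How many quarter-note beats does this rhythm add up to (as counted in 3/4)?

10

One quarter-note beat = 2 eighth notes.
Working in eighth notes: quarter = 2; dotted quarter note = 3; dotted quarter = 3; quarter = 2; eighth = 1; eighth = 1; half = 4; half = 4.
Adding: 2 + 3 + 3 + 2 + 1 + 1 + 4 + 4 = 20.
20 ÷ 2 = 10 beats.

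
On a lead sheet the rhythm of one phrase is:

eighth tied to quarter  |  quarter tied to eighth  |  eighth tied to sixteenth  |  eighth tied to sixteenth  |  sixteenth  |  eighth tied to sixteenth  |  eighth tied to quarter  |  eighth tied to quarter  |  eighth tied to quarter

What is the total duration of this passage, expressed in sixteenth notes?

Express everything in sixteenth notes: eighth tied to quarter (eighth + quarter) = 6; quarter tied to eighth (quarter + eighth) = 6; eighth tied to sixteenth (eighth + sixteenth) = 3; eighth tied to sixteenth (eighth + sixteenth) = 3; sixteenth = 1; eighth tied to sixteenth (eighth + sixteenth) = 3; eighth tied to quarter (eighth + quarter) = 6; eighth tied to quarter (eighth + quarter) = 6; eighth tied to quarter (eighth + quarter) = 6.
Total: 6 + 6 + 3 + 3 + 1 + 3 + 6 + 6 + 6 = 40 sixteenth notes.

40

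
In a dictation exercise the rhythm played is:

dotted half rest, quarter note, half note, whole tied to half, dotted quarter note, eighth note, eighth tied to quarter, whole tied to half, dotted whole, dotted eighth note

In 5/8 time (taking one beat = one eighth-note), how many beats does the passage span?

56.5

One eighth-note beat = 2 sixteenth notes.
Working in sixteenth notes: dotted half rest = 12; quarter note = 4; half note = 8; whole tied to half (whole + half) = 24; dotted quarter note = 6; eighth note = 2; eighth tied to quarter (eighth + quarter) = 6; whole tied to half (whole + half) = 24; dotted whole = 24; dotted eighth note = 3.
Adding: 12 + 4 + 8 + 24 + 6 + 2 + 6 + 24 + 24 + 3 = 113.
113 ÷ 2 = 56.5 beats.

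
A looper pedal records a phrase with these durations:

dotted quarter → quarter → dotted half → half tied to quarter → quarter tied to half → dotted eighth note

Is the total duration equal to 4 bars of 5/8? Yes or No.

No

One bar of 5/8 = 10 sixteenth notes, so 4 bars = 40.
Working in sixteenth notes: dotted quarter = 6; quarter = 4; dotted half = 12; half tied to quarter (half + quarter) = 12; quarter tied to half (quarter + half) = 12; dotted eighth note = 3.
Total: 6 + 4 + 12 + 12 + 12 + 3 = 49.
49 exceeds 40, so the answer is No.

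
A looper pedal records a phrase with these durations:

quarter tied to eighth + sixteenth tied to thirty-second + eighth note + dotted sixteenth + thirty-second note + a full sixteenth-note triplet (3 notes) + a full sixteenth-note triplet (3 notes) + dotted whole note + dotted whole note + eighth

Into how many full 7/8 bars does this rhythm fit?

One bar of 7/8 = 28 thirty-second notes.
Convert each value to thirty-second notes: quarter tied to eighth (quarter + eighth) = 12; sixteenth tied to thirty-second (sixteenth + thirty-second) = 3; eighth note = 4; dotted sixteenth = 3; thirty-second note = 1; a full sixteenth-note triplet (3 notes) (three triplet sixteenths span one eighth) = 4; a full sixteenth-note triplet (3 notes) (three triplet sixteenths span one eighth) = 4; dotted whole note = 48; dotted whole note = 48; eighth = 4.
Altogether 12 + 3 + 4 + 3 + 1 + 4 + 4 + 48 + 48 + 4 = 131.
131 ÷ 28 = 4 complete bars with 19 left over.

4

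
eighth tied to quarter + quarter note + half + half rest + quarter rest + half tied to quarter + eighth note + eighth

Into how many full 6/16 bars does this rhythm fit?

7

One bar of 6/16 = 3 eighth notes.
Convert each value to eighth notes: eighth tied to quarter (eighth + quarter) = 3; quarter note = 2; half = 4; half rest = 4; quarter rest = 2; half tied to quarter (half + quarter) = 6; eighth note = 1; eighth = 1.
Altogether 3 + 2 + 4 + 4 + 2 + 6 + 1 + 1 = 23.
23 ÷ 3 = 7 complete bars with 2 left over.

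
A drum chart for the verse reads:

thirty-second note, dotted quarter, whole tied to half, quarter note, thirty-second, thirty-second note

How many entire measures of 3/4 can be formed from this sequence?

One bar of 3/4 = 24 thirty-second notes.
Working in thirty-second notes: thirty-second note = 1; dotted quarter = 12; whole tied to half (whole + half) = 48; quarter note = 8; thirty-second = 1; thirty-second note = 1.
Adding: 1 + 12 + 48 + 8 + 1 + 1 = 71.
71 ÷ 24 = 2 complete bars with 23 left over.

2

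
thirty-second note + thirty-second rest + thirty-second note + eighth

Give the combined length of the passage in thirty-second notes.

7

Convert each value to thirty-second notes: thirty-second note = 1; thirty-second rest = 1; thirty-second note = 1; eighth = 4.
Adding: 1 + 1 + 1 + 4 = 7 thirty-second notes.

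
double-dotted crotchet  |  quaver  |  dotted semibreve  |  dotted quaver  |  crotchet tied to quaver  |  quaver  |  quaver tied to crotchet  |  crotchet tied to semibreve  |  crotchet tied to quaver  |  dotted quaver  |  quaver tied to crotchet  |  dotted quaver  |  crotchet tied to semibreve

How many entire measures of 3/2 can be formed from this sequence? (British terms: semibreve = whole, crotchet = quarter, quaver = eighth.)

4

One bar of 3/2 = 24 sixteenth notes.
Convert each value to sixteenth notes: double-dotted crotchet = 7; quaver = 2; dotted semibreve = 24; dotted quaver = 3; crotchet tied to quaver (crotchet + quaver) = 6; quaver = 2; quaver tied to crotchet (quaver + crotchet) = 6; crotchet tied to semibreve (crotchet + semibreve) = 20; crotchet tied to quaver (crotchet + quaver) = 6; dotted quaver = 3; quaver tied to crotchet (quaver + crotchet) = 6; dotted quaver = 3; crotchet tied to semibreve (crotchet + semibreve) = 20.
Altogether 7 + 2 + 24 + 3 + 6 + 2 + 6 + 20 + 6 + 3 + 6 + 3 + 20 = 108.
108 ÷ 24 = 4 complete bars with 12 left over.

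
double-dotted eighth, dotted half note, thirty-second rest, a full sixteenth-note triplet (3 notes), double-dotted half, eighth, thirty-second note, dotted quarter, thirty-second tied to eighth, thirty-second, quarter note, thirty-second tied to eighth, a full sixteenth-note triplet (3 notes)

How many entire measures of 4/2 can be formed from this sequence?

1

One bar of 4/2 = 64 thirty-second notes.
Each duration in thirty-second notes: double-dotted eighth = 7; dotted half note = 24; thirty-second rest = 1; a full sixteenth-note triplet (3 notes) (three triplet sixteenths span one eighth) = 4; double-dotted half = 28; eighth = 4; thirty-second note = 1; dotted quarter = 12; thirty-second tied to eighth (thirty-second + eighth) = 5; thirty-second = 1; quarter note = 8; thirty-second tied to eighth (thirty-second + eighth) = 5; a full sixteenth-note triplet (3 notes) (three triplet sixteenths span one eighth) = 4.
Altogether 7 + 24 + 1 + 4 + 28 + 4 + 1 + 12 + 5 + 1 + 8 + 5 + 4 = 104.
104 ÷ 64 = 1 complete bar with 40 left over.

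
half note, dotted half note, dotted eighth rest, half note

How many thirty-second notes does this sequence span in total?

62

Working in thirty-second notes: half note = 16; dotted half note = 24; dotted eighth rest = 6; half note = 16.
Sum: 16 + 24 + 6 + 16 = 62 thirty-second notes.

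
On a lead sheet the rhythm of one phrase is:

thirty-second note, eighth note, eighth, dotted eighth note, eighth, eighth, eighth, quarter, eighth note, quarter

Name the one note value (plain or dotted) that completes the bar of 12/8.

thirty-second note

The bar of 12/8 = 48 thirty-second notes.
In thirty-second notes: thirty-second note = 1; eighth note = 4; eighth = 4; dotted eighth note = 6; eighth = 4; eighth = 4; eighth = 4; quarter = 8; eighth note = 4; quarter = 8.
Adding: 1 + 4 + 4 + 6 + 4 + 4 + 4 + 8 + 4 + 8 = 47.
Remaining: 48 − 47 = 1 thirty-second note, which is a thirty-second note.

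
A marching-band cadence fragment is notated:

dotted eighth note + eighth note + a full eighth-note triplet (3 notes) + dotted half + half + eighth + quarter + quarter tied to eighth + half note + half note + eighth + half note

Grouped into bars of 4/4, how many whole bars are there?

4

One bar of 4/4 = 16 sixteenth notes.
In sixteenth notes: dotted eighth note = 3; eighth note = 2; a full eighth-note triplet (3 notes) (three triplet eighths span one quarter) = 4; dotted half = 12; half = 8; eighth = 2; quarter = 4; quarter tied to eighth (quarter + eighth) = 6; half note = 8; half note = 8; eighth = 2; half note = 8.
Total: 3 + 2 + 4 + 12 + 8 + 2 + 4 + 6 + 8 + 8 + 2 + 8 = 67.
67 ÷ 16 = 4 complete bars with 3 left over.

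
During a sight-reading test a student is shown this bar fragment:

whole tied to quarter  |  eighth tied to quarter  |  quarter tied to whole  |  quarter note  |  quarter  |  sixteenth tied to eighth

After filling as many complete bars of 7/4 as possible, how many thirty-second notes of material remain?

One bar of 7/4 = 28 sixteenth notes.
In sixteenth notes: whole tied to quarter (whole + quarter) = 20; eighth tied to quarter (eighth + quarter) = 6; quarter tied to whole (quarter + whole) = 20; quarter note = 4; quarter = 4; sixteenth tied to eighth (sixteenth + eighth) = 3.
Adding: 20 + 6 + 20 + 4 + 4 + 3 = 57.
57 ÷ 28 = 2 complete bars with 1 sixteenth note remaining = 2 thirty-second notes.

2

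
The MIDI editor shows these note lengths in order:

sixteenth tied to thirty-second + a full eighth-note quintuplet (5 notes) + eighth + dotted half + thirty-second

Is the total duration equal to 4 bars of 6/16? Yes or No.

Yes

One bar of 6/16 = 12 thirty-second notes, so 4 bars = 48.
Express everything in thirty-second notes: sixteenth tied to thirty-second (sixteenth + thirty-second) = 3; a full eighth-note quintuplet (5 notes) (five quintuplet eighths span one half) = 16; eighth = 4; dotted half = 24; thirty-second = 1.
Altogether 3 + 16 + 4 + 24 + 1 = 48.
48 equals 48, so the answer is Yes.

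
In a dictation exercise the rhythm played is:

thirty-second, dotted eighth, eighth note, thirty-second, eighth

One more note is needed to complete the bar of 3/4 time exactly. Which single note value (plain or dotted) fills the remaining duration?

quarter note

The bar of 3/4 = 24 thirty-second notes.
Each duration in thirty-second notes: thirty-second = 1; dotted eighth = 6; eighth note = 4; thirty-second = 1; eighth = 4.
Total: 1 + 6 + 4 + 1 + 4 = 16.
Remaining: 24 − 16 = 8 thirty-second notes, which is a quarter note.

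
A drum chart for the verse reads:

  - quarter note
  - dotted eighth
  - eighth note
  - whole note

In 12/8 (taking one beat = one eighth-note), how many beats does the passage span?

One eighth-note beat = 2 sixteenth notes.
Express everything in sixteenth notes: quarter note = 4; dotted eighth = 3; eighth note = 2; whole note = 16.
Adding: 4 + 3 + 2 + 16 = 25.
25 ÷ 2 = 12.5 beats.

12.5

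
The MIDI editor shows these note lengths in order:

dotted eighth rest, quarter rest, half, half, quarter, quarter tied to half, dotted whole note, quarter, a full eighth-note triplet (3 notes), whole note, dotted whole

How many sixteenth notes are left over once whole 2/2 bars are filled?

15

One bar of 2/2 = 16 sixteenth notes.
Express everything in sixteenth notes: dotted eighth rest = 3; quarter rest = 4; half = 8; half = 8; quarter = 4; quarter tied to half (quarter + half) = 12; dotted whole note = 24; quarter = 4; a full eighth-note triplet (3 notes) (three triplet eighths span one quarter) = 4; whole note = 16; dotted whole = 24.
Total: 3 + 4 + 8 + 8 + 4 + 12 + 24 + 4 + 4 + 16 + 24 = 111.
111 ÷ 16 = 6 complete bars with 15 sixteenth notes remaining.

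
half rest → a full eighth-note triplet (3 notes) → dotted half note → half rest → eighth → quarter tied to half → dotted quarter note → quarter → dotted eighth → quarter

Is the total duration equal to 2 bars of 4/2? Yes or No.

No

One bar of 4/2 = 32 sixteenth notes, so 2 bars = 64.
Express everything in sixteenth notes: half rest = 8; a full eighth-note triplet (3 notes) (three triplet eighths span one quarter) = 4; dotted half note = 12; half rest = 8; eighth = 2; quarter tied to half (quarter + half) = 12; dotted quarter note = 6; quarter = 4; dotted eighth = 3; quarter = 4.
Sum: 8 + 4 + 12 + 8 + 2 + 12 + 6 + 4 + 3 + 4 = 63.
63 falls short of 64, so the answer is No.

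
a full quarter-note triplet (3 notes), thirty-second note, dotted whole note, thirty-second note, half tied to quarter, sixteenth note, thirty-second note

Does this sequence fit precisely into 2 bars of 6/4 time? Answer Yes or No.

One bar of 6/4 = 48 thirty-second notes, so 2 bars = 96.
Express everything in thirty-second notes: a full quarter-note triplet (3 notes) (three triplet quarters span one half) = 16; thirty-second note = 1; dotted whole note = 48; thirty-second note = 1; half tied to quarter (half + quarter) = 24; sixteenth note = 2; thirty-second note = 1.
Adding: 16 + 1 + 48 + 1 + 24 + 2 + 1 = 93.
93 falls short of 96, so the answer is No.

No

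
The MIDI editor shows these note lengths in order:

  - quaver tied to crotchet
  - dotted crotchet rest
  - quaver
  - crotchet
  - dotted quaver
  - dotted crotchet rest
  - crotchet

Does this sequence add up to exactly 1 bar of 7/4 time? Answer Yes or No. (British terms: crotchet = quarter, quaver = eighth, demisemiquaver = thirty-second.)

No

One bar of 7/4 = 28 sixteenth notes.
Each duration in sixteenth notes: quaver tied to crotchet (quaver + crotchet) = 6; dotted crotchet rest = 6; quaver = 2; crotchet = 4; dotted quaver = 3; dotted crotchet rest = 6; crotchet = 4.
Adding: 6 + 6 + 2 + 4 + 3 + 6 + 4 = 31.
31 exceeds 28, so the answer is No.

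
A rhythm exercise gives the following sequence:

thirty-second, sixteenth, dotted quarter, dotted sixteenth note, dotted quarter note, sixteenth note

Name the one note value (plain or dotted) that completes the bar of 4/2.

whole note

The bar of 4/2 = 64 thirty-second notes.
Convert each value to thirty-second notes: thirty-second = 1; sixteenth = 2; dotted quarter = 12; dotted sixteenth note = 3; dotted quarter note = 12; sixteenth note = 2.
Total: 1 + 2 + 12 + 3 + 12 + 2 = 32.
Remaining: 64 − 32 = 32 thirty-second notes, which is a whole note.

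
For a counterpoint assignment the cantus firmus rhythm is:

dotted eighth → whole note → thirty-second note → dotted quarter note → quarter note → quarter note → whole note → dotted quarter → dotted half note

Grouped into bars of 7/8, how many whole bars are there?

One bar of 7/8 = 28 thirty-second notes.
Convert each value to thirty-second notes: dotted eighth = 6; whole note = 32; thirty-second note = 1; dotted quarter note = 12; quarter note = 8; quarter note = 8; whole note = 32; dotted quarter = 12; dotted half note = 24.
Altogether 6 + 32 + 1 + 12 + 8 + 8 + 32 + 12 + 24 = 135.
135 ÷ 28 = 4 complete bars with 23 left over.

4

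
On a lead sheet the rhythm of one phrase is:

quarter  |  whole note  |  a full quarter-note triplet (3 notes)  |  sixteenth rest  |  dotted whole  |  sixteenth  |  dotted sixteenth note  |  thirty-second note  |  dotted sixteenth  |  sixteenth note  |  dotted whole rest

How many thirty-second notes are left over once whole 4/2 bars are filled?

37

One bar of 4/2 = 64 thirty-second notes.
Express everything in thirty-second notes: quarter = 8; whole note = 32; a full quarter-note triplet (3 notes) (three triplet quarters span one half) = 16; sixteenth rest = 2; dotted whole = 48; sixteenth = 2; dotted sixteenth note = 3; thirty-second note = 1; dotted sixteenth = 3; sixteenth note = 2; dotted whole rest = 48.
Sum: 8 + 32 + 16 + 2 + 48 + 2 + 3 + 1 + 3 + 2 + 48 = 165.
165 ÷ 64 = 2 complete bars with 37 thirty-second notes remaining.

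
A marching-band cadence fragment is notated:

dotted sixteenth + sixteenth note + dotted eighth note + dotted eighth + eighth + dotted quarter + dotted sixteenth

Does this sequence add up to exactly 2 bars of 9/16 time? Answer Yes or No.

One bar of 9/16 = 18 thirty-second notes, so 2 bars = 36.
In thirty-second notes: dotted sixteenth = 3; sixteenth note = 2; dotted eighth note = 6; dotted eighth = 6; eighth = 4; dotted quarter = 12; dotted sixteenth = 3.
Adding: 3 + 2 + 6 + 6 + 4 + 12 + 3 = 36.
36 equals 36, so the answer is Yes.

Yes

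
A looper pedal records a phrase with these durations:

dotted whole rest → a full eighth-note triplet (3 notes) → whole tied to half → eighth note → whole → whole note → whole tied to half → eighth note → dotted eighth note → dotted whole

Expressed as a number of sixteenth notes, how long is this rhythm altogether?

Each duration in sixteenth notes: dotted whole rest = 24; a full eighth-note triplet (3 notes) (three triplet eighths span one quarter) = 4; whole tied to half (whole + half) = 24; eighth note = 2; whole = 16; whole note = 16; whole tied to half (whole + half) = 24; eighth note = 2; dotted eighth note = 3; dotted whole = 24.
Total: 24 + 4 + 24 + 2 + 16 + 16 + 24 + 2 + 3 + 24 = 139 sixteenth notes.

139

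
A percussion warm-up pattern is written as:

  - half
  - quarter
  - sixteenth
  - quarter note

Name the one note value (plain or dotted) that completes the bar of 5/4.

dotted eighth note

The bar of 5/4 = 20 sixteenth notes.
Express everything in sixteenth notes: half = 8; quarter = 4; sixteenth = 1; quarter note = 4.
Total: 8 + 4 + 1 + 4 = 17.
Remaining: 20 − 17 = 3 sixteenth notes, which is a dotted eighth note.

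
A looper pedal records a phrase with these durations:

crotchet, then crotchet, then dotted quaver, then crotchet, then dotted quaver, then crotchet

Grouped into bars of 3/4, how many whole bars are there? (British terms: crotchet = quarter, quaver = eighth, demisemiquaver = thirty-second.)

One bar of 3/4 = 12 sixteenth notes.
Express everything in sixteenth notes: crotchet = 4; crotchet = 4; dotted quaver = 3; crotchet = 4; dotted quaver = 3; crotchet = 4.
Sum: 4 + 4 + 3 + 4 + 3 + 4 = 22.
22 ÷ 12 = 1 complete bar with 10 left over.

1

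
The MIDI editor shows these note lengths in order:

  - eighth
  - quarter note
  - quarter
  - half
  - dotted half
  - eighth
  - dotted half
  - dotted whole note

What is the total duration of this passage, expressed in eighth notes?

34

Express everything in eighth notes: eighth = 1; quarter note = 2; quarter = 2; half = 4; dotted half = 6; eighth = 1; dotted half = 6; dotted whole note = 12.
Total: 1 + 2 + 2 + 4 + 6 + 1 + 6 + 12 = 34 eighth notes.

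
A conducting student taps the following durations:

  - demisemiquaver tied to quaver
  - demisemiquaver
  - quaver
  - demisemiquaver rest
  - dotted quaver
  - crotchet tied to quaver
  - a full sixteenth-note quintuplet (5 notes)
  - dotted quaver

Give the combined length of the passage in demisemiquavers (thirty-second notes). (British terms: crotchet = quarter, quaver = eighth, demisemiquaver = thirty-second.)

Express everything in thirty-second notes: demisemiquaver tied to quaver (demisemiquaver + quaver) = 5; demisemiquaver = 1; quaver = 4; demisemiquaver rest = 1; dotted quaver = 6; crotchet tied to quaver (crotchet + quaver) = 12; a full sixteenth-note quintuplet (5 notes) (five quintuplet sixteenths span one quarter) = 8; dotted quaver = 6.
Altogether 5 + 1 + 4 + 1 + 6 + 12 + 8 + 6 = 43 thirty-second notes.

43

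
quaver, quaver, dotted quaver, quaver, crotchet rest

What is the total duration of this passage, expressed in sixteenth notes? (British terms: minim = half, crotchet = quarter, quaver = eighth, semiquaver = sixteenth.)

Working in sixteenth notes: quaver = 2; quaver = 2; dotted quaver = 3; quaver = 2; crotchet rest = 4.
Total: 2 + 2 + 3 + 2 + 4 = 13 sixteenth notes.

13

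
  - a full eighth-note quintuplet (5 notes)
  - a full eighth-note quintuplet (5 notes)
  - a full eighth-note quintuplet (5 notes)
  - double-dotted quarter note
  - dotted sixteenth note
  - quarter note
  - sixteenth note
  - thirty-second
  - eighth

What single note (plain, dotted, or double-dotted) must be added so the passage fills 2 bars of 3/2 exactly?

2 bars of 3/2 = 96 thirty-second notes.
Convert each value to thirty-second notes: a full eighth-note quintuplet (5 notes) (five quintuplet eighths span one half) = 16; a full eighth-note quintuplet (5 notes) (five quintuplet eighths span one half) = 16; a full eighth-note quintuplet (5 notes) (five quintuplet eighths span one half) = 16; double-dotted quarter note = 14; dotted sixteenth note = 3; quarter note = 8; sixteenth note = 2; thirty-second = 1; eighth = 4.
Altogether 16 + 16 + 16 + 14 + 3 + 8 + 2 + 1 + 4 = 80.
Remaining: 96 − 80 = 16 thirty-second notes, which is a half note.

half note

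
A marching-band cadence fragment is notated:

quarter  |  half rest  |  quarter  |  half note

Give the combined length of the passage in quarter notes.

Each duration in quarter notes: quarter = 1; half rest = 2; quarter = 1; half note = 2.
Altogether 1 + 2 + 1 + 2 = 6 quarter notes.

6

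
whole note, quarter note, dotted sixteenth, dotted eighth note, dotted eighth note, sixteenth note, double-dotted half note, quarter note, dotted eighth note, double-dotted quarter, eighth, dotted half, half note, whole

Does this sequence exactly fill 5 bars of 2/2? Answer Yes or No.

One bar of 2/2 = 32 thirty-second notes, so 5 bars = 160.
In thirty-second notes: whole note = 32; quarter note = 8; dotted sixteenth = 3; dotted eighth note = 6; dotted eighth note = 6; sixteenth note = 2; double-dotted half note = 28; quarter note = 8; dotted eighth note = 6; double-dotted quarter = 14; eighth = 4; dotted half = 24; half note = 16; whole = 32.
Adding: 32 + 8 + 3 + 6 + 6 + 2 + 28 + 8 + 6 + 14 + 4 + 24 + 16 + 32 = 189.
189 exceeds 160, so the answer is No.

No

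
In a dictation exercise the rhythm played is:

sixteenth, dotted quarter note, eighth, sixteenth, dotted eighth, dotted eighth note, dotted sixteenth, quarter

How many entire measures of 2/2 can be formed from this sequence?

1

One bar of 2/2 = 32 thirty-second notes.
Each duration in thirty-second notes: sixteenth = 2; dotted quarter note = 12; eighth = 4; sixteenth = 2; dotted eighth = 6; dotted eighth note = 6; dotted sixteenth = 3; quarter = 8.
Total: 2 + 12 + 4 + 2 + 6 + 6 + 3 + 8 = 43.
43 ÷ 32 = 1 complete bar with 11 left over.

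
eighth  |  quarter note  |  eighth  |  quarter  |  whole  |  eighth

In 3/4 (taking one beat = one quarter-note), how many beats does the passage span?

7.5

One quarter-note beat = 2 eighth notes.
Working in eighth notes: eighth = 1; quarter note = 2; eighth = 1; quarter = 2; whole = 8; eighth = 1.
Total: 1 + 2 + 1 + 2 + 8 + 1 = 15.
15 ÷ 2 = 7.5 beats.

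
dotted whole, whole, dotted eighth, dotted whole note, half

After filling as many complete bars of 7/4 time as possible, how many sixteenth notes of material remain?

19

One bar of 7/4 = 28 sixteenth notes.
Convert each value to sixteenth notes: dotted whole = 24; whole = 16; dotted eighth = 3; dotted whole note = 24; half = 8.
Total: 24 + 16 + 3 + 24 + 8 = 75.
75 ÷ 28 = 2 complete bars with 19 sixteenth notes remaining.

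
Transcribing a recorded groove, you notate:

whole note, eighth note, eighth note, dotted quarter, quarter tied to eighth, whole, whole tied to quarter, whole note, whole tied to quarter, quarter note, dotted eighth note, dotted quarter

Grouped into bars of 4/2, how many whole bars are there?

One bar of 4/2 = 32 sixteenth notes.
In sixteenth notes: whole note = 16; eighth note = 2; eighth note = 2; dotted quarter = 6; quarter tied to eighth (quarter + eighth) = 6; whole = 16; whole tied to quarter (whole + quarter) = 20; whole note = 16; whole tied to quarter (whole + quarter) = 20; quarter note = 4; dotted eighth note = 3; dotted quarter = 6.
Altogether 16 + 2 + 2 + 6 + 6 + 16 + 20 + 16 + 20 + 4 + 3 + 6 = 117.
117 ÷ 32 = 3 complete bars with 21 left over.

3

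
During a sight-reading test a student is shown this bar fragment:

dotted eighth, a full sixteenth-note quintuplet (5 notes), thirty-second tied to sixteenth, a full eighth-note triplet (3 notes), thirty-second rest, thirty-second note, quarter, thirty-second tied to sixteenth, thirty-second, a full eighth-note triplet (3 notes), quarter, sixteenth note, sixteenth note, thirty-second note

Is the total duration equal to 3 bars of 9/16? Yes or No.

One bar of 9/16 = 18 thirty-second notes, so 3 bars = 54.
Each duration in thirty-second notes: dotted eighth = 6; a full sixteenth-note quintuplet (5 notes) (five quintuplet sixteenths span one quarter) = 8; thirty-second tied to sixteenth (thirty-second + sixteenth) = 3; a full eighth-note triplet (3 notes) (three triplet eighths span one quarter) = 8; thirty-second rest = 1; thirty-second note = 1; quarter = 8; thirty-second tied to sixteenth (thirty-second + sixteenth) = 3; thirty-second = 1; a full eighth-note triplet (3 notes) (three triplet eighths span one quarter) = 8; quarter = 8; sixteenth note = 2; sixteenth note = 2; thirty-second note = 1.
Sum: 6 + 8 + 3 + 8 + 1 + 1 + 8 + 3 + 1 + 8 + 8 + 2 + 2 + 1 = 60.
60 exceeds 54, so the answer is No.

No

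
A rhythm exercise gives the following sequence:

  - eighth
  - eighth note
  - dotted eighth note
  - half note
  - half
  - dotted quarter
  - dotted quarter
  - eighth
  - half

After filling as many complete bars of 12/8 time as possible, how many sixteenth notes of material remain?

21

One bar of 12/8 = 24 sixteenth notes.
Convert each value to sixteenth notes: eighth = 2; eighth note = 2; dotted eighth note = 3; half note = 8; half = 8; dotted quarter = 6; dotted quarter = 6; eighth = 2; half = 8.
Sum: 2 + 2 + 3 + 8 + 8 + 6 + 6 + 2 + 8 = 45.
45 ÷ 24 = 1 complete bar with 21 sixteenth notes remaining.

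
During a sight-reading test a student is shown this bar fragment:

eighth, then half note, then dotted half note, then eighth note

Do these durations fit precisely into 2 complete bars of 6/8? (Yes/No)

One bar of 6/8 = 6 eighth notes, so 2 bars = 12.
In eighth notes: eighth = 1; half note = 4; dotted half note = 6; eighth note = 1.
Sum: 1 + 4 + 6 + 1 = 12.
12 equals 12, so the answer is Yes.

Yes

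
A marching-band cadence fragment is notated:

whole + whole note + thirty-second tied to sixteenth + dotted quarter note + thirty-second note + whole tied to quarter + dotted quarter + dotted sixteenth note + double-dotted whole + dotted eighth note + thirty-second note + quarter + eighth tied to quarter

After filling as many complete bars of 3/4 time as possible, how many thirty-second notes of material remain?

2

One bar of 3/4 = 24 thirty-second notes.
Working in thirty-second notes: whole = 32; whole note = 32; thirty-second tied to sixteenth (thirty-second + sixteenth) = 3; dotted quarter note = 12; thirty-second note = 1; whole tied to quarter (whole + quarter) = 40; dotted quarter = 12; dotted sixteenth note = 3; double-dotted whole = 56; dotted eighth note = 6; thirty-second note = 1; quarter = 8; eighth tied to quarter (eighth + quarter) = 12.
Adding: 32 + 32 + 3 + 12 + 1 + 40 + 12 + 3 + 56 + 6 + 1 + 8 + 12 = 218.
218 ÷ 24 = 9 complete bars with 2 thirty-second notes remaining.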